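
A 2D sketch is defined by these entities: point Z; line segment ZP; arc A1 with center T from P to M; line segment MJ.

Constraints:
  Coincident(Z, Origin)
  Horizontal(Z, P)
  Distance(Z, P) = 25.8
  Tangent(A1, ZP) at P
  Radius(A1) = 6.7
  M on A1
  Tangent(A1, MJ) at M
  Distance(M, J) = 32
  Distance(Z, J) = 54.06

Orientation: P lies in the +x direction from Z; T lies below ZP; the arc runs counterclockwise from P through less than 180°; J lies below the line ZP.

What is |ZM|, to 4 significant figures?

23.23

Z is at the origin; Z and P share the same y with |ZP| = 25.8 and P on the +x side, so P = (25.80, 0.000). Since A1 is tangent to ZP there, TP ⟂ ZP, so T = P + (0, -6.7) = (25.80, -6.700). Since TM ⟂ MJ (tangency), |TJ| = √(6.7² + 32.0²) = 32.69 regardless of where M sits on A1. So J lies on both circle(Z, 54.06) and circle(T, 32.69); the below-ZP intersection is J = (40.35, -35.98). M is the foot of the tangent from J: M = (20.54, -10.85).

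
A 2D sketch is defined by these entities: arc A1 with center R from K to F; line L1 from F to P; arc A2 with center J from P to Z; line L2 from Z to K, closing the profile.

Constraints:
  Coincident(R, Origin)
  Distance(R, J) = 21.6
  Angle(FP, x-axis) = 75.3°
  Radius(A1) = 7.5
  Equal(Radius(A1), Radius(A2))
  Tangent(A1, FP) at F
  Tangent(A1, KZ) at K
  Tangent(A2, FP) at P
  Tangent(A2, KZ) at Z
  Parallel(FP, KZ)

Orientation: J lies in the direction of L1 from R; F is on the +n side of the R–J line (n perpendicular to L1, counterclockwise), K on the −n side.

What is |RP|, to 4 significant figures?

22.87

The slot axis is L1's direction at 75.3°, so u = (cos 75.3°, sin 75.3°) = (0.2538, 0.9673) and n = (−sin 75.3°, cos 75.3°) = (-0.9673, 0.2538). R is at the origin and J lies 21.6 along u from R, so J = 21.6·u = (5.481, 20.89). Tangency of A1 to both parallel lines with radius 7.5 puts F and K at R ± 7.5·n: F = (-7.255, 1.903), K = (7.255, -1.903). Equal radii place P and Z the same way about J: P = J + 7.5·n = (-1.773, 22.80), Z = J − 7.5·n = (12.74, 18.99). Then |RP| = |P − R| = 22.87.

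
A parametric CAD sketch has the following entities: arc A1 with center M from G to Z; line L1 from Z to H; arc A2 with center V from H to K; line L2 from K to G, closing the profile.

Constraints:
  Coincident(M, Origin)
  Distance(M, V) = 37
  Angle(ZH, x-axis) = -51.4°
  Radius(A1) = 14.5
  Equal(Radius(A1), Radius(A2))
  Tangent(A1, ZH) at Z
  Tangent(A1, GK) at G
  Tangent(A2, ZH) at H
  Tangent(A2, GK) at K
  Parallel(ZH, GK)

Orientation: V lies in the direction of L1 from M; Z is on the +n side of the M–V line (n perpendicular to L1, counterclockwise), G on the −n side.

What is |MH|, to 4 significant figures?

39.74

The slot axis is L1's direction at -51.4°, so u = (cos -51.4°, sin -51.4°) = (0.6239, -0.7815) and n = (−sin -51.4°, cos -51.4°) = (0.7815, 0.6239). M is at the origin and V lies 37.0 along u from M, so V = 37.0·u = (23.08, -28.92). Tangency of A1 to both parallel lines with radius 14.5 puts Z and G at M ± 14.5·n: Z = (11.33, 9.046), G = (-11.33, -9.046). Equal radii place H and K the same way about V: H = V + 14.5·n = (34.42, -19.87), K = V − 14.5·n = (11.75, -37.96). Then |MH| = |H − M| = 39.74.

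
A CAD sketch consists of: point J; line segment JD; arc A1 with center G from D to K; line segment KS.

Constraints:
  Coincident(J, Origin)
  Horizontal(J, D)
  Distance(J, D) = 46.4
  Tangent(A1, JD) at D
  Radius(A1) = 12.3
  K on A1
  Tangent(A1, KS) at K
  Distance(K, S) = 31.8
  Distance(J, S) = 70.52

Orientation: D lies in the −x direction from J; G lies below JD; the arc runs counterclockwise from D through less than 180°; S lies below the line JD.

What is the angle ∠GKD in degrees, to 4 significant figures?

40.70°

J is at the origin; J and D share the same y with |JD| = 46.4 and D on the −x side, so D = (-46.40, 0.000). Since A1 is tangent to JD there, GD ⟂ JD, so G = D + (0, -12.3) = (-46.40, -12.30). Since GK ⟂ KS (tangency), |GS| = √(12.3² + 31.8²) = 34.10 regardless of where K sits on A1. So S lies on both circle(J, 70.52) and circle(G, 34.10); the below-JD intersection is S = (-53.81, -45.58). K is the foot of the tangent from S: K = (-58.56, -14.14).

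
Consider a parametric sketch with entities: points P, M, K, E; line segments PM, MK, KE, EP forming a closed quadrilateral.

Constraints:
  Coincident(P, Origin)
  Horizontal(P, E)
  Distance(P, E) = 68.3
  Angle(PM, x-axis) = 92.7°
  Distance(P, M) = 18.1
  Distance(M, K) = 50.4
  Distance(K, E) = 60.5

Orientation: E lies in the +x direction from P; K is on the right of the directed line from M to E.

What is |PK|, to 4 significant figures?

33.41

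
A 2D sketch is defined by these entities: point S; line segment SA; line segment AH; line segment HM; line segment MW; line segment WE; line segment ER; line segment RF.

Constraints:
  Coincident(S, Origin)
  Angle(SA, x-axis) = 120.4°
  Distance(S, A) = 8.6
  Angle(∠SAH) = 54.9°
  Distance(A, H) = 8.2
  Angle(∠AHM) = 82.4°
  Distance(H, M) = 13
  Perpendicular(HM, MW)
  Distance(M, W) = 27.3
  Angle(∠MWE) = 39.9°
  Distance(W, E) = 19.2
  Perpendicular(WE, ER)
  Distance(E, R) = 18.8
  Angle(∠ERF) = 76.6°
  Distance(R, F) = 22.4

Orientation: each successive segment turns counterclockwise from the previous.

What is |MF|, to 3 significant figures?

23.9

WE ⟂ ER, so ER runs at -56.8°; with |ER| = 18.8, R = (6.85, -3.95). ∠ERF = 76.6° gives RF at 46.6° from the x-axis; with |RF| = 22.4, F = (22.2, 12.3). Then |MF| = |F − M| = 23.9.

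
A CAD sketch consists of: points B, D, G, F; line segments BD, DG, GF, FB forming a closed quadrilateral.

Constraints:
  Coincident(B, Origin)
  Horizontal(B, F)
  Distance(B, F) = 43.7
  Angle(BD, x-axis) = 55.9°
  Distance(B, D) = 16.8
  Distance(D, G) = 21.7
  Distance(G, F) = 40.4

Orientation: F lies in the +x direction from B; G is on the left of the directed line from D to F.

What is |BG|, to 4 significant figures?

38.47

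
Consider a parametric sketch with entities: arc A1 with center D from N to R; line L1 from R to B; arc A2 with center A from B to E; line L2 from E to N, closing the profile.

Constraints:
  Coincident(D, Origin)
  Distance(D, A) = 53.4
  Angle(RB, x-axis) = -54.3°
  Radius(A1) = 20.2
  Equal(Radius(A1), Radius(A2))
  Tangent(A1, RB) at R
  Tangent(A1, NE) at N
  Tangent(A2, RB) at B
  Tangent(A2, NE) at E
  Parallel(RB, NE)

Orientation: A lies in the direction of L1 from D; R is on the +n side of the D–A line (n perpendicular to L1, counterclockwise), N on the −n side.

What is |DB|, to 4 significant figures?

57.09

The slot axis is L1's direction at -54.3°, so u = (cos -54.3°, sin -54.3°) = (0.5835, -0.8121) and n = (−sin -54.3°, cos -54.3°) = (0.8121, 0.5835). D is at the origin and A lies 53.4 along u from D, so A = 53.4·u = (31.16, -43.37). Tangency of A1 to both parallel lines with radius 20.2 puts R and N at D ± 20.2·n: R = (16.40, 11.79), N = (-16.40, -11.79). Equal radii place B and E the same way about A: B = A + 20.2·n = (47.57, -31.58), E = A − 20.2·n = (14.76, -55.15). Then |DB| = |B − D| = 57.09.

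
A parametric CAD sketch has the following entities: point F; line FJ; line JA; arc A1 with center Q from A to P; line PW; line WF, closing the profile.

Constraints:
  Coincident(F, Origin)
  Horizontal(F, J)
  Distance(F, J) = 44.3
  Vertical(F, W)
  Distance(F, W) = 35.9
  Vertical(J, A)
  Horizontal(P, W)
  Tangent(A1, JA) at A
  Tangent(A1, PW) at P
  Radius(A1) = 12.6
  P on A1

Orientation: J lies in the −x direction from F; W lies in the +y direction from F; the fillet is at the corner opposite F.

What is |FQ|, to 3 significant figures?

39.3

FW is vertical with |FW| = 35.9 and W on the +y side, so W = (0.00, 35.9). The virtual corner opposite F is at (-44.3, 35.9). Since A1 is tangent to JA there, QA ⟂ JA and since A1 is tangent to PW there, QP ⟂ PW, with radius 12.6, so the center Q sits 12.6 in from both sides at Q = (-31.7, 23.3). Then |FQ| = |Q − F| = 39.3.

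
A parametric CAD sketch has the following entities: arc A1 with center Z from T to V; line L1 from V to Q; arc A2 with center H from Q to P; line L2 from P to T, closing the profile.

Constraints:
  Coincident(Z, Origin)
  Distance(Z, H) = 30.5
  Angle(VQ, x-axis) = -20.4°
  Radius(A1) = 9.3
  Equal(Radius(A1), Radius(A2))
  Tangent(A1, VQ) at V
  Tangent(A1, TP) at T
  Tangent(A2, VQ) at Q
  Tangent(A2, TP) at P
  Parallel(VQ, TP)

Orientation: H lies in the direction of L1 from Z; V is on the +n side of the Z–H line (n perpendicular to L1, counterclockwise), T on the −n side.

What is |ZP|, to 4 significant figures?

31.89

Tangency of A1 to both parallel lines with radius 9.3 puts V and T at Z ± 9.3·n: V = (3.242, 8.717), T = (-3.242, -8.717). Equal radii place Q and P the same way about H: Q = H + 9.3·n = (31.83, -1.915), P = H − 9.3·n = (25.35, -19.35). Then |ZP| = |P − Z| = 31.89.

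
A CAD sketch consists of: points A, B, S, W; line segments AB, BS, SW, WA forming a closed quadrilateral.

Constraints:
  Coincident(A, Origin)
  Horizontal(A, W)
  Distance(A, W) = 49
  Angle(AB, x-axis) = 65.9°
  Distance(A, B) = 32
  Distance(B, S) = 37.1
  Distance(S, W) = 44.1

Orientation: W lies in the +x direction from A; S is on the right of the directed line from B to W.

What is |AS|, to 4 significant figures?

8.970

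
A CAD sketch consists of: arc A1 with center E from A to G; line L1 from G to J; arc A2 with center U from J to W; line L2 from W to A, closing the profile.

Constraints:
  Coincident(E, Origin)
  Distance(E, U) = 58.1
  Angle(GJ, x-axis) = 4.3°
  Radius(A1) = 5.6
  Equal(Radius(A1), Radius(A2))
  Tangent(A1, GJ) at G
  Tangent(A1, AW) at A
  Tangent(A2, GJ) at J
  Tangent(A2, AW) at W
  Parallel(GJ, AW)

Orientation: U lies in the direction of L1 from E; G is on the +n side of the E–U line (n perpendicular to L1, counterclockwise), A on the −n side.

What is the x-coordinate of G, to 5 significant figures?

-0.41988

The slot axis is L1's direction at 4.3°, so u = (cos 4.3°, sin 4.3°) = (0.99719, 0.074979) and n = (−sin 4.3°, cos 4.3°) = (-0.074979, 0.99719). E is at the origin and U lies 58.1 along u from E, so U = 58.1·u = (57.936, 4.3563). Tangency of A1 to both parallel lines with radius 5.6 puts G and A at E ± 5.6·n: G = (-0.41988, 5.5842), A = (0.41988, -5.5842). So G.x = -0.41988.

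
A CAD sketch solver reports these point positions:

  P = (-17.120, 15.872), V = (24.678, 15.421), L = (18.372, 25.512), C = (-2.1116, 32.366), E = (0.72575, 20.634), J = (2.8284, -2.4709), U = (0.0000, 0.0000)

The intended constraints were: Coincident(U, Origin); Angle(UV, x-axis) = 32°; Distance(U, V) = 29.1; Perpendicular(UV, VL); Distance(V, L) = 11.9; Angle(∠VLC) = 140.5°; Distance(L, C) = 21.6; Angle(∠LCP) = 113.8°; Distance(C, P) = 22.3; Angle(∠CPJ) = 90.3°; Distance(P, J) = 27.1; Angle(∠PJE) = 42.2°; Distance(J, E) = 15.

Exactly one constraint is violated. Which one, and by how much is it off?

Distance(J, E) = 15 — off by 8.20.

U = (0.00, 0.00) ✓; UV at 32.00° ✓; |UV| = 29.10 ✓; ∠(UV, VL) = 90.00° ✓; |VL| = 11.90 ✓; ∠VLC = 140.5° ✓; |LC| = 21.60 ✓; ∠LCP = 113.8° ✓; |CP| = 22.30 ✓; ∠CPJ = 90.30° ✓; |PJ| = 27.10 ✓; ∠PJE = 42.20° ✓; |JE| = 23.20 ✗.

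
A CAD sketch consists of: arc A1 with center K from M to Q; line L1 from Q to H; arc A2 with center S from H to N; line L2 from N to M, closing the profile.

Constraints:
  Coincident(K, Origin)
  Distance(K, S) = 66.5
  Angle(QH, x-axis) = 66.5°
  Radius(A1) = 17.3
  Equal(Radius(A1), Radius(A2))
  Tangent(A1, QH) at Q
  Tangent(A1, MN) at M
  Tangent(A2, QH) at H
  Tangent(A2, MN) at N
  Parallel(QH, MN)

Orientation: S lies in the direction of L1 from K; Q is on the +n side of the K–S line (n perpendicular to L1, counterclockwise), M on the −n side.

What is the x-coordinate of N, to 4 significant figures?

42.38

The slot axis is L1's direction at 66.5°, so u = (cos 66.5°, sin 66.5°) = (0.3987, 0.9171) and n = (−sin 66.5°, cos 66.5°) = (-0.9171, 0.3987). K is at the origin and S lies 66.5 along u from K, so S = 66.5·u = (26.52, 60.98). Tangency of A1 to both parallel lines with radius 17.3 puts Q and M at K ± 17.3·n: Q = (-15.87, 6.898), M = (15.87, -6.898). Equal radii place H and N the same way about S: H = S + 17.3·n = (10.65, 67.88), N = S − 17.3·n = (42.38, 54.09). So N.x = 42.38.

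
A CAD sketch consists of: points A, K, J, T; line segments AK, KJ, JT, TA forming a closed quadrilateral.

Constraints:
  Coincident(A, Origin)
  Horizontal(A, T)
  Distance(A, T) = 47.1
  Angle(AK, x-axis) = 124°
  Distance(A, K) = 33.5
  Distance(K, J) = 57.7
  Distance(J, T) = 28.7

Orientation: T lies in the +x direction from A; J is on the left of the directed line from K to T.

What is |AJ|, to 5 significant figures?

47.707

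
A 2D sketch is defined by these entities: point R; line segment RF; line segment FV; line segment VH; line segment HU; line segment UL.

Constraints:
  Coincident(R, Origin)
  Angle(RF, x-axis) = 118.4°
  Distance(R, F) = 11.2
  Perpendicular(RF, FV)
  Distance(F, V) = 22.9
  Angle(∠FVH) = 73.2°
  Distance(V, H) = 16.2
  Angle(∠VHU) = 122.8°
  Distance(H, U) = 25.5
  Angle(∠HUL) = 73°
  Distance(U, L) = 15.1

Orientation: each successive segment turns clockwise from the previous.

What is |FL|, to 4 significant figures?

9.577

R is at the origin; RF runs at 118.4° with length 11.2, so F = (-5.327, 9.852). The perpendicularity gives FV at right angles to RF, so FV runs at 28.40°; with |FV| = 22.9, V = (14.82, 20.74). ∠FVH = 73.2° gives VH at -78.40° from the x-axis; with |VH| = 16.2, H = (18.07, 4.875). ∠VHU = 122.8° gives HU at -135.6° from the x-axis; with |HU| = 25.5, U = (-0.1446, -12.97). ∠HUL = 73.0° gives UL at 117.4° from the x-axis; with |UL| = 15.1, L = (-7.094, 0.4393). Then |FL| = |L − F| = 9.577.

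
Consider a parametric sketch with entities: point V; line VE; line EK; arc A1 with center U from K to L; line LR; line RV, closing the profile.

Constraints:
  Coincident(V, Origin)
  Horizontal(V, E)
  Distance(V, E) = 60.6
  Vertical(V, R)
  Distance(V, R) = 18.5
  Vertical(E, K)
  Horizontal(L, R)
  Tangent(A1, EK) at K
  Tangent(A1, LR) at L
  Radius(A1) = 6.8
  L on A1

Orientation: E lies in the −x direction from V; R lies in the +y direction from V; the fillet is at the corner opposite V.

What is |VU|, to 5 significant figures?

55.058

V is at the origin; V and E share the same y with |VE| = 60.6 and E on the −x side, so E = (-60.600, 0.0000). V and R share the same x with |VR| = 18.5 and R on the +y side, so R = (0.0000, 18.500). The virtual corner opposite V is at (-60.600, 18.500). Tangency of A1 to EK means the radius UK is perpendicular to EK and the tangent condition forces UL to be normal to LR, with radius 6.8, so the center U sits 6.8 in from both sides at U = (-53.800, 11.700). Then |VU| = |U − V| = 55.058.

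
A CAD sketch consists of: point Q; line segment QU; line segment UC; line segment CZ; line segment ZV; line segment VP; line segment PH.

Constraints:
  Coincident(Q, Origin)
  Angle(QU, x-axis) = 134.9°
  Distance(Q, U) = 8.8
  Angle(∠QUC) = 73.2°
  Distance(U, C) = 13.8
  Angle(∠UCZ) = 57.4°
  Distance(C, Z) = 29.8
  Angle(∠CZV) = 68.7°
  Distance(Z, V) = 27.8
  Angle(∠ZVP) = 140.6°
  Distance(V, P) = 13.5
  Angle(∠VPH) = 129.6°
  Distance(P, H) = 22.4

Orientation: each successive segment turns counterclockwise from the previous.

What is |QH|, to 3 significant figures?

32.6

∠ZVP = 140.6° gives VP at 155° from the x-axis; with |VP| = 13.5, P = (-7.29, 27.1). ∠VPH = 129.6° gives PH at -155° from the x-axis; with |PH| = 22.4, H = (-27.5, 17.5). Then |QH| = |H − Q| = 32.6.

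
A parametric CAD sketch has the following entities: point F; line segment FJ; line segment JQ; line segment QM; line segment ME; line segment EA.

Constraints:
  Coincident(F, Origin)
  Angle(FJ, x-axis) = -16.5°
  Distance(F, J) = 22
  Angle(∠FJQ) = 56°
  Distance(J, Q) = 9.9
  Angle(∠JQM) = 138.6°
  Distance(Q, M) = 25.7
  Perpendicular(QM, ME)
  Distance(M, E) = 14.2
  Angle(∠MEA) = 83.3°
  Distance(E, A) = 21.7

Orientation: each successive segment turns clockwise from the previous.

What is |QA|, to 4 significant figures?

12.38

F is at the origin; FJ runs at -16.5° with length 22.0, so J = (21.09, -6.248). ∠FJQ = 56.0° gives JQ at -140.5° from the x-axis; with |JQ| = 9.9, Q = (13.45, -12.55). ∠JQM = 138.6° gives QM at 178.1° from the x-axis; with |QM| = 25.7, M = (-12.23, -11.69). QM is perpendicular to ME, so ME runs at 88.10°; with |ME| = 14.2, E = (-11.76, 2.499). ∠MEA = 83.3° gives EA at -8.600° from the x-axis; with |EA| = 21.7, A = (9.696, -0.7461). Then |QA| = |A − Q| = 12.38.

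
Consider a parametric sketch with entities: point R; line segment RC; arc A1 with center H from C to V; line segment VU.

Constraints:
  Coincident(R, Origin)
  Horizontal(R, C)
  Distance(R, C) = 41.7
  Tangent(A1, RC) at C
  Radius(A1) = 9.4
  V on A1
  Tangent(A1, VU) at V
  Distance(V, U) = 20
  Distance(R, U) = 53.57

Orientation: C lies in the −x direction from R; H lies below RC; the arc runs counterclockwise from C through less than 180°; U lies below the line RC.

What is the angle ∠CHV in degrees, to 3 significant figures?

111°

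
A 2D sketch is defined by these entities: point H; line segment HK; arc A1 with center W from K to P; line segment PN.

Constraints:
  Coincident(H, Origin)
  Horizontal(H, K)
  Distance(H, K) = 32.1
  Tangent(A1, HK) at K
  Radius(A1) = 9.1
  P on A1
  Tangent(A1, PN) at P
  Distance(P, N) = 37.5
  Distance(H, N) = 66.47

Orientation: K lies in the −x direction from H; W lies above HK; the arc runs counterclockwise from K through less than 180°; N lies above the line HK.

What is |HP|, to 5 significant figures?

29.642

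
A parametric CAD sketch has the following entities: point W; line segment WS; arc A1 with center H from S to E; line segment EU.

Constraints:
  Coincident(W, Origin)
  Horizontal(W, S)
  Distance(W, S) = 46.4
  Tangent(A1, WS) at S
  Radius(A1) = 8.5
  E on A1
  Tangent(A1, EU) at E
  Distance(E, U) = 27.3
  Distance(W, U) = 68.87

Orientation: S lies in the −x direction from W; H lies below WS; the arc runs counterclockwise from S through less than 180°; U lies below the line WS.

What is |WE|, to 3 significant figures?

55.2

Checks: |HE| = 8.500 ✓; ∠(HE, EU) = 90.00° ✓; |EU| = 27.30 ✓; |WU| = 68.87 ✓.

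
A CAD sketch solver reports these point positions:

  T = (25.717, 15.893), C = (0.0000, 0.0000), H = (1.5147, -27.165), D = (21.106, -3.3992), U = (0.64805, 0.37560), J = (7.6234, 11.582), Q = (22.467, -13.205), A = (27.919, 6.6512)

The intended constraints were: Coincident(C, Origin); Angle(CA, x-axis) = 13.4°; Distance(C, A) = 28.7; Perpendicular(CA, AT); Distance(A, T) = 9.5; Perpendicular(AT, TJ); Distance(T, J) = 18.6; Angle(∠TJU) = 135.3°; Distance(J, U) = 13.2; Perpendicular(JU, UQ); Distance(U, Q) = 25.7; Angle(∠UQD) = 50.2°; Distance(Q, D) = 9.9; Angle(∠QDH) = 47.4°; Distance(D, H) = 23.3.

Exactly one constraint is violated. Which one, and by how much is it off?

Distance(D, H) = 23.3 — off by 7.50.

C = (0.00, 0.00) ✓; CA at 13.40° ✓; |CA| = 28.70 ✓; ∠(CA, AT) = 90.00° ✓; |AT| = 9.501 ✓; ∠(AT, TJ) = 90.00° ✓; |TJ| = 18.60 ✓; ∠TJU = 135.3° ✓; |JU| = 13.20 ✓; ∠(JU, UQ) = 90.00° ✓; |UQ| = 25.70 ✓; ∠UQD = 50.20° ✓; |QD| = 9.900 ✓; ∠QDH = 47.40° ✓; |DH| = 30.80 ✗.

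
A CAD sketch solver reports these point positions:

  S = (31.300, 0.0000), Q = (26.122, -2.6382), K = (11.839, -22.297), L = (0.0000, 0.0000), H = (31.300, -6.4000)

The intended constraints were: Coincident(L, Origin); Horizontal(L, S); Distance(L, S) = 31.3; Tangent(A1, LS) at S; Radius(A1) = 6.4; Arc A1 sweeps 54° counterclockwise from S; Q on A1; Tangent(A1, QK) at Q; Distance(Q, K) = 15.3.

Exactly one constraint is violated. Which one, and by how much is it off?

Distance(Q, K) = 15.3 — off by 9.00.

L = (0.00, 0.00) ✓; L.y = 0.00, S.y = 0.00 ✓; |LS| = 31.30 ✓; ∠(HS, SL) = 90.00° ✓; |HS| = 6.400 ✓; bearing(H→Q) − bearing(H→S) = 54.00° ✓; |HQ| = 6.400 ✓; ∠(HQ, QK) = 90.00° ✓; |QK| = 24.30 ✗.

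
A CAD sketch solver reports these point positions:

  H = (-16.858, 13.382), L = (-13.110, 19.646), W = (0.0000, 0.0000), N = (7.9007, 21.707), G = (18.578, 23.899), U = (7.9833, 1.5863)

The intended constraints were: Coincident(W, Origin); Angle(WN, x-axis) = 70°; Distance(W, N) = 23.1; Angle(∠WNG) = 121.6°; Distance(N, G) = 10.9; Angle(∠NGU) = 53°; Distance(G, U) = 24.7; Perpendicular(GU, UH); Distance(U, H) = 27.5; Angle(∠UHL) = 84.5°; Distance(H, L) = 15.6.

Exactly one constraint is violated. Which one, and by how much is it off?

Distance(H, L) = 15.6 — off by 8.30.

W = (0.00, 0.00) ✓; WN at 70.00° ✓; |WN| = 23.10 ✓; ∠WNG = 121.6° ✓; |NG| = 10.90 ✓; ∠NGU = 53.00° ✓; |GU| = 24.70 ✓; ∠(GU, UH) = 90.00° ✓; |UH| = 27.50 ✓; ∠UHL = 84.51° ✓; |HL| = 7.300 ✗.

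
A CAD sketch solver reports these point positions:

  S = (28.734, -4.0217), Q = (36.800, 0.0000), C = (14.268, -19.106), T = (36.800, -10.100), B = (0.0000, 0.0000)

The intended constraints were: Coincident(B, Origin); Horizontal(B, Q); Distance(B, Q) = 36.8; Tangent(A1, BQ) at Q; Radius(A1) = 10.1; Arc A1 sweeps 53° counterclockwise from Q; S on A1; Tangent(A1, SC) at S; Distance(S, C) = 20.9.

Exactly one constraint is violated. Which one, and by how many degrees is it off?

Tangent(A1, SC) at S — off by 6.80°.

B = (0.00, 0.00) ✓; B.y = 0.00, Q.y = 0.00 ✓; |BQ| = 36.80 ✓; ∠(TQ, QB) = 90.00° ✓; |TQ| = 10.10 ✓; bearing(T→S) − bearing(T→Q) = 53.00° ✓; |TS| = 10.10 ✓; ∠(TS, SC) = 96.80° ✗; |SC| = 20.90 ✓.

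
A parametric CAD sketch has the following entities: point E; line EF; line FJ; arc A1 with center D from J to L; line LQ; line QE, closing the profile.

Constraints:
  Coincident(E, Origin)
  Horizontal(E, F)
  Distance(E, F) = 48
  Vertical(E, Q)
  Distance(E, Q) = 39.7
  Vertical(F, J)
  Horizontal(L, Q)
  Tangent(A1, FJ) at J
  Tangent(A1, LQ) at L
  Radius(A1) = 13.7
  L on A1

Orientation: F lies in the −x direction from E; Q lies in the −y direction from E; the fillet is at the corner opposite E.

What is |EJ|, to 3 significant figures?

54.6

The virtual corner opposite E is at (-48.0, -39.7). Since A1 is tangent to FJ there, DJ ⟂ FJ and since A1 is tangent to LQ there, DL ⟂ LQ, with radius 13.7, so the center D sits 13.7 in from both sides at D = (-34.3, -26.0). That places the tangent points at J = (-48.0, -26.0) on FJ and L = (-34.3, -39.7) on LQ. Then |EJ| = |J − E| = 54.6.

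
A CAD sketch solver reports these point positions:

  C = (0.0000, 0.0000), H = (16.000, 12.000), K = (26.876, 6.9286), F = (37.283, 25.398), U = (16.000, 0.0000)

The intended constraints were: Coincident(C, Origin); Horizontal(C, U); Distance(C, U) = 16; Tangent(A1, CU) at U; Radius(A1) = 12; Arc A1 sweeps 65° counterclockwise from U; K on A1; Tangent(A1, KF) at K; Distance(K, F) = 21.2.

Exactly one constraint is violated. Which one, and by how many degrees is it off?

Tangent(A1, KF) at K — off by 4.40°.

C = (0.00, 0.00) ✓; C.y = 0.00, U.y = 0.00 ✓; |CU| = 16.00 ✓; ∠(HU, UC) = 90.00° ✓; |HU| = 12.00 ✓; bearing(H→K) − bearing(H→U) = 65.00° ✓; |HK| = 12.00 ✓; ∠(HK, KF) = 94.40° ✗; |KF| = 21.20 ✓.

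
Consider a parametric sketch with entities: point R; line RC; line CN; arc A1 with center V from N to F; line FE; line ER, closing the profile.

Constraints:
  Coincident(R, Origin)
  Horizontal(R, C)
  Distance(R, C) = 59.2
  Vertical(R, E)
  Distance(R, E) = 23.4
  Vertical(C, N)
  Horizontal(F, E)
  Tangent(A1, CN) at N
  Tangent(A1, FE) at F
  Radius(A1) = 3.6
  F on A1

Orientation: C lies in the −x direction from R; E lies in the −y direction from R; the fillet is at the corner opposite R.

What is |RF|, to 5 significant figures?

60.323

R is at the origin; R and C share the same y with |RC| = 59.2 and C on the −x side, so C = (-59.200, 0.0000). R and E share the same x with |RE| = 23.4 and E on the −y side, so E = (0.0000, -23.400). The virtual corner opposite R is at (-59.200, -23.400). Tangency of A1 to CN means the radius VN is perpendicular to CN and A1 meets FE tangentially, so VF is at right angles to FE, with radius 3.6, so the center V sits 3.6 in from both sides at V = (-55.600, -19.800). That places the tangent points at N = (-59.200, -19.800) on CN and F = (-55.600, -23.400) on FE. Then |RF| = |F − R| = 60.323.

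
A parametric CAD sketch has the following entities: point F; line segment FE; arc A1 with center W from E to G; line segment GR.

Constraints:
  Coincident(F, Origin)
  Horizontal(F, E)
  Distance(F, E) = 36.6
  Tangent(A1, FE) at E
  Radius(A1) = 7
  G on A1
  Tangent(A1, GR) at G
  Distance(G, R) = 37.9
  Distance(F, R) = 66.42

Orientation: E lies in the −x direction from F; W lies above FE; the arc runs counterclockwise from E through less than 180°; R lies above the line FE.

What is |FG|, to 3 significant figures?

32.5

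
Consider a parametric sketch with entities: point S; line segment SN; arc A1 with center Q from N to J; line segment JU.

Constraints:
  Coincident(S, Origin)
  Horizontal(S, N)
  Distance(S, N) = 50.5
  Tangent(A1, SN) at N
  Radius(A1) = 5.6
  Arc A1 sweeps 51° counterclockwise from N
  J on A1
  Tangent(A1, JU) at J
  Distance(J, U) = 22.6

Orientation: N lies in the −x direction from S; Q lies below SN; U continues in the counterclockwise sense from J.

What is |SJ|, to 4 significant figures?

54.89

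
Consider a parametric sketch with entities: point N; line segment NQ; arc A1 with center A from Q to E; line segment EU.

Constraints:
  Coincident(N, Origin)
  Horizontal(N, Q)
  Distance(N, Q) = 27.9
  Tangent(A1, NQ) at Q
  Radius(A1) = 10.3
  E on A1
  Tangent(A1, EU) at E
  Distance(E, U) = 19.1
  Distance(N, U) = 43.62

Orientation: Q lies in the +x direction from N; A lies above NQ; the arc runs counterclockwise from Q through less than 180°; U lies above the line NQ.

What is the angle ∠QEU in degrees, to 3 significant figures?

123°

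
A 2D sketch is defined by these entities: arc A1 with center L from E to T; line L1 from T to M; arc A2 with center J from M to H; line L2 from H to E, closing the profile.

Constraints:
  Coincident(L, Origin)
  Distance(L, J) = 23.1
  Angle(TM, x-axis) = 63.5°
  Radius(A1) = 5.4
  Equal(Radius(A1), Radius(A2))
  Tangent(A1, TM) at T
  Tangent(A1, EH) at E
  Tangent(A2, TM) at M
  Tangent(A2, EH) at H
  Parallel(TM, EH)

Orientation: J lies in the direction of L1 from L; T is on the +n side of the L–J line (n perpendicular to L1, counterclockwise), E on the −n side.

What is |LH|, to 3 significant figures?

23.7

Tangency of A1 to both parallel lines with radius 5.4 puts T and E at L ± 5.4·n: T = (-4.83, 2.41), E = (4.83, -2.41). Equal radii place M and H the same way about J: M = J + 5.4·n = (5.47, 23.1), H = J − 5.4·n = (15.1, 18.3). Then |LH| = |H − L| = 23.7.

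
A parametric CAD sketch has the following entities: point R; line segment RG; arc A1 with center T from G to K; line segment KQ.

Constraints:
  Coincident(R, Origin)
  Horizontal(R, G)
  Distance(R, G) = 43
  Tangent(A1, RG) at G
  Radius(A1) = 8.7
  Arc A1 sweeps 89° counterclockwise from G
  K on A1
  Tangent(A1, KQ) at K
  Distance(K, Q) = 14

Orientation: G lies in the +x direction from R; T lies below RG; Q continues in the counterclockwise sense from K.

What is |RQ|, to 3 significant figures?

40.8

R is at the origin; R and G share the same y with |RG| = 43.0 and G on the +x side, so G = (43.0, 0.00). The tangent condition forces TG to be normal to RG, so T = G + (0, -8.7) = (43.0, -8.70). On A1, G sits at bearing 90° from T; an 89° counterclockwise sweep puts K at bearing 179°, so K = T + 8.7·(cos 179°, sin 179°) = (34.3, -8.55). A1 meets KQ tangentially, so TK is at right angles to KQ, so KQ runs along (−sin 179°, cos 179°); with |KQ| = 14.0, Q = (34.1, -22.5). Then |RQ| = |Q − R| = 40.8.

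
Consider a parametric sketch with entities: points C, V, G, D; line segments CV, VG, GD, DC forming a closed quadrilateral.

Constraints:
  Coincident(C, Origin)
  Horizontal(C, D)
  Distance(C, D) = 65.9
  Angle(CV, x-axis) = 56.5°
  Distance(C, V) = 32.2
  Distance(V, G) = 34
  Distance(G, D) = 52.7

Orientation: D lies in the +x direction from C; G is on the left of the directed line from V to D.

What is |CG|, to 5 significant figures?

65.398

Checks: |VG| = 34.00 ✓; |GD| = 52.70 ✓.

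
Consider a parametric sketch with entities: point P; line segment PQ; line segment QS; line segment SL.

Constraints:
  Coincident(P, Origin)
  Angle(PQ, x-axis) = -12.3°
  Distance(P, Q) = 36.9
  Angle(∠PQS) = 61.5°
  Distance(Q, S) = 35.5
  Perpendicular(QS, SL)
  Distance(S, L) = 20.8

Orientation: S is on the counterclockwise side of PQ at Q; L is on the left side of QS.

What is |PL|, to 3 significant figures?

21.3

P is at the origin; PQ runs at -12.3° with length 36.9, so Q = 36.9·(cos -12.3°, sin -12.3°) = (36.1, -7.86). ∠PQS = 61.5°, so QS runs at -12.3° + (180° − 61.5°) = 106° from the x-axis; with |QS| = 35.5, S = Q + 35.5·(cos 106°, sin 106°) = (26.1, 26.2). QS ⟂ SL; with |SL| = 20.8 on the left of QS, L = S + 20.8·(-0.960, -0.279) = (6.17, 20.4). Then |PL| = |L − P| = 21.3.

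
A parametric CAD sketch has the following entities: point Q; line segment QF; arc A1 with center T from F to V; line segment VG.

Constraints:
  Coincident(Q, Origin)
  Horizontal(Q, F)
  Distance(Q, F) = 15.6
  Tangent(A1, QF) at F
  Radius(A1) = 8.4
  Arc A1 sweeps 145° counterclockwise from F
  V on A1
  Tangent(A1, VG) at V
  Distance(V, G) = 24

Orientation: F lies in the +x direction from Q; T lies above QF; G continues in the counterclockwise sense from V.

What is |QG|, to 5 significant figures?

29.057

Q is at the origin; Q and F share the same y with |QF| = 15.6 and F on the +x side, so F = (15.600, 0.0000). The tangent condition forces TF to be normal to QF, so T = F + (0, 8.4) = (15.600, 8.4000). On A1, F sits at bearing -90° from T; a 145° counterclockwise sweep puts V at bearing 55°, so V = T + 8.4·(cos 55°, sin 55°) = (20.418, 15.281). A1 meets VG tangentially, so TV is at right angles to VG, so VG runs along (−sin 55°, cos 55°); with |VG| = 24.0, G = (0.75839, 29.047). Then |QG| = |G − Q| = 29.057.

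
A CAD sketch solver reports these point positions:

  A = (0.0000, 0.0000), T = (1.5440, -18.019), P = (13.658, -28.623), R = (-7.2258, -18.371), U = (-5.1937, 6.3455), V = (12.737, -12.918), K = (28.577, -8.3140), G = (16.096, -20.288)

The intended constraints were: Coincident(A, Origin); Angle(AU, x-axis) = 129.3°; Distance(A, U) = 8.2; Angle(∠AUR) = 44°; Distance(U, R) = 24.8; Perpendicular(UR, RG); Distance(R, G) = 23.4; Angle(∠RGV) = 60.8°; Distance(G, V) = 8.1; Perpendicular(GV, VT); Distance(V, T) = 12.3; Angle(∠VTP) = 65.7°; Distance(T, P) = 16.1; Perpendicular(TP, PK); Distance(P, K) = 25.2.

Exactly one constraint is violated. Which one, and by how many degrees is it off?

Perpendicular(TP, PK) — off by 4.90°.

A = (0.00, 0.00) ✓; AU at 129.3° ✓; |AU| = 8.200 ✓; ∠AUR = 44.00° ✓; |UR| = 24.80 ✓; ∠(UR, RG) = 90.00° ✓; |RG| = 23.40 ✓; ∠RGV = 60.80° ✓; |GV| = 8.099 ✓; ∠(GV, VT) = 90.00° ✓; |VT| = 12.30 ✓; ∠VTP = 65.70° ✓; |TP| = 16.10 ✓; ∠(TP, PK) = 94.90° ✗; |PK| = 25.20 ✓.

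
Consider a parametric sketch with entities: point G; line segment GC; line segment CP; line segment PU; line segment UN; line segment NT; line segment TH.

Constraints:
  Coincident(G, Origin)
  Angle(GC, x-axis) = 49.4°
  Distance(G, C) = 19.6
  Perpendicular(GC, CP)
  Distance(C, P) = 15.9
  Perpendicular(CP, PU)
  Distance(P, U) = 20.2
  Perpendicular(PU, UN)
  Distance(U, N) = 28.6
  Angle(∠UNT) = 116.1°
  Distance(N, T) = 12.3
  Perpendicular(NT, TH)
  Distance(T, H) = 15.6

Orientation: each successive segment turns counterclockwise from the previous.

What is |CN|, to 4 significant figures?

23.86

G is at the origin; GC runs at 49.4° with length 19.6, so C = (12.76, 14.88). The perpendicularity gives CP at right angles to GC, so CP runs at 139.4°; with |CP| = 15.9, P = (0.6828, 25.23). CP ⟂ PU, so PU runs at -130.6°; with |PU| = 20.2, U = (-12.46, 9.892). PU ⟂ UN, so UN runs at -40.60°; with |UN| = 28.6, N = (9.252, -8.720). Then |CN| = |N − C| = 23.86.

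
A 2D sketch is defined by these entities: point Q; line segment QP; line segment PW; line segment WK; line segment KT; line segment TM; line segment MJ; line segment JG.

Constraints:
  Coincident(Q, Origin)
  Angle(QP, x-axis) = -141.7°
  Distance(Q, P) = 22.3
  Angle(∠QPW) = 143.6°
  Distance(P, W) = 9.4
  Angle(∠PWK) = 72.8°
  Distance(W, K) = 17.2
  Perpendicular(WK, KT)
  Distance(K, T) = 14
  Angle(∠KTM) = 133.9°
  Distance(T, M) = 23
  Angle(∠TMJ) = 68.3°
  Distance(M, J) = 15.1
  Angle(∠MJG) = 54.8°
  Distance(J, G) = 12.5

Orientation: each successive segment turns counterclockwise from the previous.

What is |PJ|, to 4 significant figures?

10.52

∠KTM = 133.9° gives TM at 138.0° from the x-axis; with |TM| = 23.0, M = (-20.35, 7.065). ∠TMJ = 68.3° gives MJ at -110.3° from the x-axis; with |MJ| = 15.1, J = (-25.59, -7.097). Then |PJ| = |J − P| = 10.52.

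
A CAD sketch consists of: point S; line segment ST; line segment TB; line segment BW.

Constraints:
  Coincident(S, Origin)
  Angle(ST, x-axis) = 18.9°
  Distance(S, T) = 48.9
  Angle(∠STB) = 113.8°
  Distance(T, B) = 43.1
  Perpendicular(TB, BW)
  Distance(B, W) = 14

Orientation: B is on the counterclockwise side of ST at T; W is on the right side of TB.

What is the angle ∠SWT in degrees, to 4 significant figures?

25.08°

S is at the origin; ST runs at 18.9° with length 48.9, so T = 48.9·(cos 18.9°, sin 18.9°) = (46.26, 15.84). ∠STB = 113.8°, so TB runs at 18.9° + (180° − 113.8°) = 85.10° from the x-axis; with |TB| = 43.1, B = T + 43.1·(cos 85.10°, sin 85.10°) = (49.95, 58.78). TB is perpendicular to BW; with |BW| = 14.0 on the right of TB, W = B + 14.0·(0.9963, -0.08542) = (63.89, 57.59). Then cos ∠SWT = WS·WT / (|WS||WT|), giving 25.08°.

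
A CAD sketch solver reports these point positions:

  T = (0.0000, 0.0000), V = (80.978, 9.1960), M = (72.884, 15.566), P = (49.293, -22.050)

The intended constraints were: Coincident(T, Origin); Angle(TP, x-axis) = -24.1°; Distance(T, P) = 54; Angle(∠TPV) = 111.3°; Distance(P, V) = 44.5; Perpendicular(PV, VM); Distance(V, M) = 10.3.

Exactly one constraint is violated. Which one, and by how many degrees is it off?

Perpendicular(PV, VM) — off by 7.20°.

T = (0.00, 0.00) ✓; TP at -24.10° ✓; |TP| = 54.00 ✓; ∠TPV = 111.3° ✓; |PV| = 44.50 ✓; ∠(PV, VM) = 97.20° ✗; |VM| = 10.30 ✓.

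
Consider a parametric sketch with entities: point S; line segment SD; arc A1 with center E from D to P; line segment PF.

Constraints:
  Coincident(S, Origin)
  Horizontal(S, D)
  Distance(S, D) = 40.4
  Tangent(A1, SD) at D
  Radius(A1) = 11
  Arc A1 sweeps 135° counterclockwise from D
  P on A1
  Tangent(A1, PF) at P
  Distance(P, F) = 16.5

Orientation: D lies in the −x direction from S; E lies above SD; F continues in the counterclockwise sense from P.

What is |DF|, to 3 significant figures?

30.7

S is at the origin; SD is horizontal with |SD| = 40.4 and D on the −x side, so D = (-40.4, 0.00). The tangent condition forces ED to be normal to SD, so E = D + (0, 11) = (-40.4, 11.0). On A1, D sits at bearing -90° from E; a 135° counterclockwise sweep puts P at bearing 45°, so P = E + 11.0·(cos 45°, sin 45°) = (-32.6, 18.8). Tangency of A1 to PF means the radius EP is perpendicular to PF, so PF runs along (−sin 45°, cos 45°); with |PF| = 16.5, F = (-44.3, 30.4). Then |DF| = |F − D| = 30.7.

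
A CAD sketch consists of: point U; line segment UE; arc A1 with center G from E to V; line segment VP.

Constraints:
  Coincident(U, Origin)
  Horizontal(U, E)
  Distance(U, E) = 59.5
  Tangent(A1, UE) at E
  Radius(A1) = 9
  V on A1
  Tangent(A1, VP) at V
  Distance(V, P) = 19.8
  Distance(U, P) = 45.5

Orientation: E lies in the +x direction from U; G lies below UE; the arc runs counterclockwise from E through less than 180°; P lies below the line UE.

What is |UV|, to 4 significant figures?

52.25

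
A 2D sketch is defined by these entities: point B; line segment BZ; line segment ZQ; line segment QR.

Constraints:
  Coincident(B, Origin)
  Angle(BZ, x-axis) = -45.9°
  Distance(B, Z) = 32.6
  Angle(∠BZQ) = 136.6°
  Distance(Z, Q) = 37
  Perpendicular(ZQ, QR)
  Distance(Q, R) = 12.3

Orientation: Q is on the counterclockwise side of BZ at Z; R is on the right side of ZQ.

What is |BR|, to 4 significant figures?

69.91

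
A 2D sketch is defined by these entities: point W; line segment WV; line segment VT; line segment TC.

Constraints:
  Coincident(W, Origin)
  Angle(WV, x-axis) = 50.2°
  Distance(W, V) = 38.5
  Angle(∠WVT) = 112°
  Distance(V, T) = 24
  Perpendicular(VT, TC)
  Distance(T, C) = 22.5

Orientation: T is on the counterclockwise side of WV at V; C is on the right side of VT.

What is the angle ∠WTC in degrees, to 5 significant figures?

132.89°

W is at the origin; WV runs at 50.2° with length 38.5, so V = 38.5·(cos 50.2°, sin 50.2°) = (24.644, 29.579). ∠WVT = 112.0°, so VT runs at 50.2° + (180° − 112.0°) = 118.20° from the x-axis; with |VT| = 24.0, T = V + 24.0·(cos 118.20°, sin 118.20°) = (13.303, 50.730). VT ⟂ TC; with |TC| = 22.5 on the right of VT, C = T + 22.5·(0.88130, 0.47255) = (33.132, 61.363). Then cos ∠WTC = TW·TC / (|TW||TC|), giving 132.89°.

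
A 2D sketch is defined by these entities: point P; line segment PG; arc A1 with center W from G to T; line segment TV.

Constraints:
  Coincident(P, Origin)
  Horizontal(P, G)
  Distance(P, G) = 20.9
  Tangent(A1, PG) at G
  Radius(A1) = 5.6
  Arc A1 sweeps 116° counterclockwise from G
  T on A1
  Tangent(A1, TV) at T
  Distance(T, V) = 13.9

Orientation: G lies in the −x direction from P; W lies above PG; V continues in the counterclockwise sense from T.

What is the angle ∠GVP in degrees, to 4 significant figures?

43.95°

P is at the origin; PG is horizontal with |PG| = 20.9 and G on the −x side, so G = (-20.90, 0.000). Tangency of A1 to PG means the radius WG is perpendicular to PG, so W = G + (0, 5.6) = (-20.90, 5.600). On A1, G sits at bearing -90° from W; a 116° counterclockwise sweep puts T at bearing 26°, so T = W + 5.6·(cos 26°, sin 26°) = (-15.87, 8.055). Tangency of A1 to TV means the radius WT is perpendicular to TV, so TV runs along (−sin 26°, cos 26°); with |TV| = 13.9, V = (-21.96, 20.55). Then cos ∠GVP = VG·VP / (|VG||VP|), giving 43.95°.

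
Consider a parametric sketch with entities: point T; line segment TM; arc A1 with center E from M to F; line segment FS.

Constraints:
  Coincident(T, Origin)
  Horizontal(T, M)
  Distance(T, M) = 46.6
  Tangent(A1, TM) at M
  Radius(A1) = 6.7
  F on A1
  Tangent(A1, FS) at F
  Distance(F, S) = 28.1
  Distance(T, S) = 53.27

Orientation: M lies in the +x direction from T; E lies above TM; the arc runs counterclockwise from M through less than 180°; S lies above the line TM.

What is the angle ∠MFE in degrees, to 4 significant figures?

31.96°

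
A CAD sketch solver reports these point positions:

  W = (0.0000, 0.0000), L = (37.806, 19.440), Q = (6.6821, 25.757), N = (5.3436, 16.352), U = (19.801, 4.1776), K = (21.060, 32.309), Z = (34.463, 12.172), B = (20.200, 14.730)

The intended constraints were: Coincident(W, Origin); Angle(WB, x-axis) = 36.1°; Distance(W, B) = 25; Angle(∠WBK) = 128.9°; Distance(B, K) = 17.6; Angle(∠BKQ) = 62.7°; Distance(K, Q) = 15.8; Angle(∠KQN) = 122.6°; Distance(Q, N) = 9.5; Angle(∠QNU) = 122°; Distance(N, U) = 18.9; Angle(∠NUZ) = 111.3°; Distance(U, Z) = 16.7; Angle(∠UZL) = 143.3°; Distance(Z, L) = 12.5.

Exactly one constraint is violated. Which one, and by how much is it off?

Distance(Z, L) = 12.5 — off by 4.50.

W = (0.00, 0.00) ✓; WB at 36.10° ✓; |WB| = 25.00 ✓; ∠WBK = 128.9° ✓; |BK| = 17.60 ✓; ∠BKQ = 62.70° ✓; |KQ| = 15.80 ✓; ∠KQN = 122.6° ✓; |QN| = 9.500 ✓; ∠QNU = 122.0° ✓; |NU| = 18.90 ✓; ∠NUZ = 111.3° ✓; |UZ| = 16.70 ✓; ∠UZL = 143.3° ✓; |ZL| = 8.000 ✗.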